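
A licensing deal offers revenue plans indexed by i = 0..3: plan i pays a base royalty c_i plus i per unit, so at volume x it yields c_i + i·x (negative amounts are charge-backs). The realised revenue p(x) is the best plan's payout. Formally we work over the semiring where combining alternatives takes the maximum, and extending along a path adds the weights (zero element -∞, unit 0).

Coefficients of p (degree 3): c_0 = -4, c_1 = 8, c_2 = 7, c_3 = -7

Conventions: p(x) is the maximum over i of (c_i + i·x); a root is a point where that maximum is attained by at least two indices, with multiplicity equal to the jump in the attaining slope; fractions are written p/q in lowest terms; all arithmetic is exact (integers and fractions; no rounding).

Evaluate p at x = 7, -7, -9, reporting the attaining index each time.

p(7) = max(-4+0·7=-4, 8+1·7=15, 7+2·7=21, -7+3·7=14) = 21 (attained by i=2)
p(-7) = max(-4+0·(-7)=-4, 8+1·(-7)=1, 7+2·(-7)=-7, -7+3·(-7)=-28) = 1 (attained by i=1)
p(-9) = max(-4+0·(-9)=-4, 8+1·(-9)=-1, 7+2·(-9)=-11, -7+3·(-9)=-34) = -1 (attained by i=1)
Answer: p(7) = 21; p(-7) = 1; p(-9) = -1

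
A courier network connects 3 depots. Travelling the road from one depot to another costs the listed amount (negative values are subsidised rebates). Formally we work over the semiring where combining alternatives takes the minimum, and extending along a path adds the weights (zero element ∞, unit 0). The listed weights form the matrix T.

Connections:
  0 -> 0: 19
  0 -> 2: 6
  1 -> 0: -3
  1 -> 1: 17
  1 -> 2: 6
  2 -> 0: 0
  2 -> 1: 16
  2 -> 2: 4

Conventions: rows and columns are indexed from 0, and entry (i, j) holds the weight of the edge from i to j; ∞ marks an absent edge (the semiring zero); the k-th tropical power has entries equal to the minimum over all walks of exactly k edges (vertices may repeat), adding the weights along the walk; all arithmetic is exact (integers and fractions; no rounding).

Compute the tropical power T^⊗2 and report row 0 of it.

T^⊗2:
  [6, 22, 10]
  [6, 22, 3]
  [4, 20, 6]
Answer: row 0 of T^⊗2 = [6, 22, 10]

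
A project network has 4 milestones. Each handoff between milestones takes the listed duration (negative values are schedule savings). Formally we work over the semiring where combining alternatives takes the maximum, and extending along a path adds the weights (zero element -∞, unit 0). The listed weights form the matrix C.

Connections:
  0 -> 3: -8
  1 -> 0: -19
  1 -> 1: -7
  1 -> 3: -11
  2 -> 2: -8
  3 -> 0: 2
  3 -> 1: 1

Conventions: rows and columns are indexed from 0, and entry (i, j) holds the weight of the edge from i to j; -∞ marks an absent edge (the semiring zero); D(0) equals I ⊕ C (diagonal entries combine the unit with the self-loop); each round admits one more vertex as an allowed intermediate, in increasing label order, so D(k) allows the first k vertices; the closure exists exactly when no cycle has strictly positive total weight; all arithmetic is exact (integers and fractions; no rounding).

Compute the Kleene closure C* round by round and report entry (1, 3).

D(0):
  [0, -∞, -∞, -8]
  [-19, 0, -∞, -11]
  [-∞, -∞, 0, -∞]
  [2, 1, -∞, 0]
D(1):
  [0, -∞, -∞, -8]
  [-19, 0, -∞, -11]
  [-∞, -∞, 0, -∞]
  [2, 1, -∞, 0]
D(2):
  [0, -∞, -∞, -8]
  [-19, 0, -∞, -11]
  [-∞, -∞, 0, -∞]
  [2, 1, -∞, 0]
D(3):
  [0, -∞, -∞, -8]
  [-19, 0, -∞, -11]
  [-∞, -∞, 0, -∞]
  [2, 1, -∞, 0]
D(4):
  [0, -7, -∞, -8]
  [-9, 0, -∞, -11]
  [-∞, -∞, 0, -∞]
  [2, 1, -∞, 0]
Answer: C*[1][3] = -11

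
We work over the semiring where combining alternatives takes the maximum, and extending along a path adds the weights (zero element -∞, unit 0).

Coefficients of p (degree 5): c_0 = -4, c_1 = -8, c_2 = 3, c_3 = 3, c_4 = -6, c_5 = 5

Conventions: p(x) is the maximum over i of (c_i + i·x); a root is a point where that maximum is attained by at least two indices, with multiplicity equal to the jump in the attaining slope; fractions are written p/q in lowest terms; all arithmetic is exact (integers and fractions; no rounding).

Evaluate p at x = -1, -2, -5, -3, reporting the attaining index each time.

p(-1) = max(-4+0·(-1)=-4, -8+1·(-1)=-9, 3+2·(-1)=1, 3+3·(-1)=0, -6+4·(-1)=-10, 5+5·(-1)=0) = 1 (attained by i=2)
p(-2) = max(-4+0·(-2)=-4, -8+1·(-2)=-10, 3+2·(-2)=-1, 3+3·(-2)=-3, -6+4·(-2)=-14, 5+5·(-2)=-5) = -1 (attained by i=2)
p(-5) = max(-4+0·(-5)=-4, -8+1·(-5)=-13, 3+2·(-5)=-7, 3+3·(-5)=-12, -6+4·(-5)=-26, 5+5·(-5)=-20) = -4 (attained by i=0)
p(-3) = max(-4+0·(-3)=-4, -8+1·(-3)=-11, 3+2·(-3)=-3, 3+3·(-3)=-6, -6+4·(-3)=-18, 5+5·(-3)=-10) = -3 (attained by i=2)
Answer: p(-1) = 1; p(-2) = -1; p(-5) = -4; p(-3) = -3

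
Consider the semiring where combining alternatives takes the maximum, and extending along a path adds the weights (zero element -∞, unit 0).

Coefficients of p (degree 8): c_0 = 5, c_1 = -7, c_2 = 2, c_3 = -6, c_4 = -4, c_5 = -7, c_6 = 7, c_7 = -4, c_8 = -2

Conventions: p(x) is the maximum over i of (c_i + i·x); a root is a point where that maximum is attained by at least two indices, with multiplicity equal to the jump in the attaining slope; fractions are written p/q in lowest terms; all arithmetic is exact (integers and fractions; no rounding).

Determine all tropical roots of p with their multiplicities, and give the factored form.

hull edge (i=0, c=5) to (i=6, c=7): slope 1/3, span 6
hull edge (i=6, c=7) to (i=8, c=-2): slope -9/2, span 2
Factored form: p(x) = -2 ⊗ (x ⊕ (-1/3)) ⊗ (x ⊕ (-1/3)) ⊗ (x ⊕ (-1/3)) ⊗ (x ⊕ (-1/3)) ⊗ (x ⊕ (-1/3)) ⊗ (x ⊕ (-1/3)) ⊗ (x ⊕ 9/2) ⊗ (x ⊕ 9/2)
Answer: roots = -1/3 (mult 6), 9/2 (mult 2)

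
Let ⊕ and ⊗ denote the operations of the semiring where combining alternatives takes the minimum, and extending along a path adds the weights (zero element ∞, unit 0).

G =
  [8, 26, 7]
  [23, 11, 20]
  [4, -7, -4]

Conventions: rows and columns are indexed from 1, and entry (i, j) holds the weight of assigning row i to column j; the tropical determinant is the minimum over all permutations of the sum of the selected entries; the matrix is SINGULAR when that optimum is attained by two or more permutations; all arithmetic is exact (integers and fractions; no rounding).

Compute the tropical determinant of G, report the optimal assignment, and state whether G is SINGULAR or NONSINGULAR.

σ = (1, 2, 3): 8 + 11 + (-4) = 15
σ = (1, 3, 2): 8 + 20 + (-7) = 21
σ = (2, 1, 3): 26 + 23 + (-4) = 45
σ = (2, 3, 1): 26 + 20 + 4 = 50
σ = (3, 1, 2): 7 + 23 + (-7) = 23
σ = (3, 2, 1): 7 + 11 + 4 = 22
Optimal value attained by: σ = (1, 2, 3).
Answer: det⊕(G) = 15; verdict: NONSINGULAR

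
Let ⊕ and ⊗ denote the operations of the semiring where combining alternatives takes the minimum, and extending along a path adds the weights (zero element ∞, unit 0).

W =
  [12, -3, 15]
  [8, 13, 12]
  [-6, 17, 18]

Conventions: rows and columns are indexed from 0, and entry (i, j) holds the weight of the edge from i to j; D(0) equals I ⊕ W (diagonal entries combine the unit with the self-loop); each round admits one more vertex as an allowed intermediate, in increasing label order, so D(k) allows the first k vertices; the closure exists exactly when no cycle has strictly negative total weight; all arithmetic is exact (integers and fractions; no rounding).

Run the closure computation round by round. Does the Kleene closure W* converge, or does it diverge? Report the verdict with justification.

D(0):
  [0, -3, 15]
  [8, 0, 12]
  [-6, 17, 0]
D(1):
  [0, -3, 15]
  [8, 0, 12]
  [-6, -9, 0]
D(2):
  [0, -3, 9]
  [8, 0, 12]
  [-6, -9, 0]
D(3):
  [0, -3, 9]
  [6, 0, 12]
  [-6, -9, 0]
Key observation: every diagonal entry stays at the unit through all rounds, so no improving cycle exists.
Answer: CONVERGES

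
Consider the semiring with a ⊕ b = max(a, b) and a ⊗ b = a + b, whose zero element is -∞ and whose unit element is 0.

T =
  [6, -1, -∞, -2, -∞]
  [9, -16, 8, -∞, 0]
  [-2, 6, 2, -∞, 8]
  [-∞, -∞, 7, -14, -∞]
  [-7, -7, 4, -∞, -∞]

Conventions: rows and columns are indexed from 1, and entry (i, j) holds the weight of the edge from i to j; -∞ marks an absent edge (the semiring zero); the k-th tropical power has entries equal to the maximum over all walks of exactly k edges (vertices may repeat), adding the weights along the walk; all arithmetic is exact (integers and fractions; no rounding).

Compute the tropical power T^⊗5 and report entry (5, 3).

T^⊗2:
  [12, 5, 7, 4, -1]
  [15, 14, 10, 7, 16]
  [15, 8, 14, -4, 10]
  [5, 13, 9, -28, 15]
  [2, 10, 6, -9, 12]
T^⊗3:
  [18, 13, 13, 10, 15]
  [23, 16, 22, 13, 18]
  [21, 20, 16, 13, 22]
  [22, 15, 21, 3, 17]
  [19, 12, 18, 0, 14]
T^⊗4:
  [24, 19, 21, 16, 21]
  [29, 28, 24, 21, 30]
  [29, 22, 28, 19, 24]
  [28, 27, 23, 20, 29]
  [25, 24, 20, 17, 26]
T^⊗5:
  [30, 27, 27, 22, 29]
  [37, 30, 36, 27, 32]
  [35, 34, 30, 27, 36]
  [36, 29, 35, 26, 31]
  [33, 26, 32, 23, 28]
Key observation: the optimum is the walk 5->3->2->3->2->3, with weight 4 + 6 + 8 + 6 + 8 = 32.
Optimal value attained by: walk 5->3->2->3->2->3.
Answer: (T^⊗5)[5][3] = 32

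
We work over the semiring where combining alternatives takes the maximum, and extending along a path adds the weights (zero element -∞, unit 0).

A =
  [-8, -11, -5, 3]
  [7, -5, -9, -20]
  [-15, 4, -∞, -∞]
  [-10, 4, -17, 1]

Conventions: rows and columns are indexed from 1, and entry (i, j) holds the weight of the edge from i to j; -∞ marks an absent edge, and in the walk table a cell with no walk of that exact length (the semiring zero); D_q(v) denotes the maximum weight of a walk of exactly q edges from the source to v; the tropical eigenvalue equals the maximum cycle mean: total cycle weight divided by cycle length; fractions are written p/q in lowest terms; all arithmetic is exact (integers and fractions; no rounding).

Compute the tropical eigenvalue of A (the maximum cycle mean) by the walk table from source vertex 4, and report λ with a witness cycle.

q=0: [-∞, -∞, -∞, 0]
q=1: [-10, 4, -17, 1]
q=2: [11, 5, -5, 2]
q=3: [12, 6, 6, 14]
q=4: [13, 18, 7, 15]
Optimal cycle mean attained by: cycle 1->4->2->1, total 3 + 4 + 7, length 3.
Answer: λ = 14/3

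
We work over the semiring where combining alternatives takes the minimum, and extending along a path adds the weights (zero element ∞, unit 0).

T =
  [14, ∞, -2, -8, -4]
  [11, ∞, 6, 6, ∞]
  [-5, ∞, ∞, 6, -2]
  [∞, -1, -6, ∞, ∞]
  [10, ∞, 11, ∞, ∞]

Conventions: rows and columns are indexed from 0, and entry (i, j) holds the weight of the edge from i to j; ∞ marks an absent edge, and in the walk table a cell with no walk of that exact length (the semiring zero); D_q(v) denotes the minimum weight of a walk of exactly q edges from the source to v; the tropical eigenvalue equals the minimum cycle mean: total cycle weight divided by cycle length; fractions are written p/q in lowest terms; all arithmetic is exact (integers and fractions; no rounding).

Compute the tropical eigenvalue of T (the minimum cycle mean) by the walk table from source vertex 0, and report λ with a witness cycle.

q=0: [0, ∞, ∞, ∞, ∞]
q=1: [14, ∞, -2, -8, -4]
q=2: [-7, -9, -14, 4, -4]
q=3: [-19, 3, -9, -15, -16]
q=4: [-14, -16, -21, -27, -23]
q=5: [-26, -28, -33, -22, -23]
Optimal cycle mean attained by: cycle 0->3->2->0, total (-8) + (-6) + (-5), length 3.
Answer: λ = -19/3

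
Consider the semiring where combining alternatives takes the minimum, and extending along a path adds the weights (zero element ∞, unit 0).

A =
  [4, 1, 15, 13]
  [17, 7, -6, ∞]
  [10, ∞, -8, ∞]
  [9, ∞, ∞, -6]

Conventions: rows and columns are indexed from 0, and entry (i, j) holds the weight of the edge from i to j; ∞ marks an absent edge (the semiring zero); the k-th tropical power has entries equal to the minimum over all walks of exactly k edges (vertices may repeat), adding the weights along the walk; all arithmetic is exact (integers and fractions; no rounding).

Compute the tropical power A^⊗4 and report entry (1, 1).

A^⊗2:
  [8, 5, -5, 7]
  [4, 14, -14, 30]
  [2, 11, -16, 23]
  [3, 10, 24, -12]
A^⊗3:
  [5, 9, -13, 1]
  [-4, 5, -22, 17]
  [-6, 3, -24, 15]
  [-3, 4, 4, -18]
A^⊗4:
  [-3, 6, -21, -5]
  [-12, -3, -30, 9]
  [-14, -5, -32, 7]
  [-9, -2, -4, -24]
Key observation: the optimum is the walk 1->2->2->0->1, with weight (-6) + (-8) + 10 + 1 = -3.
Optimal value attained by: walk 1->2->2->0->1.
Answer: (A^⊗4)[1][1] = -3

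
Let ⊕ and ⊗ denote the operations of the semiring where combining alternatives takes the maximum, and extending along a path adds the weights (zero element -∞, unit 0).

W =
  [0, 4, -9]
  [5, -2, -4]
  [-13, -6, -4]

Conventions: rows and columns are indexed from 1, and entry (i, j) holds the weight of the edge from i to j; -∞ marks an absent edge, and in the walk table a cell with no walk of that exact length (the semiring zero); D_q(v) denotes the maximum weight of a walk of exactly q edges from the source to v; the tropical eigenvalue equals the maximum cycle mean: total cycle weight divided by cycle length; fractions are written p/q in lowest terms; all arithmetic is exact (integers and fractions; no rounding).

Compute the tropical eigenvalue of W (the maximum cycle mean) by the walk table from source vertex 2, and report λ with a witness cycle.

q=0: [-∞, 0, -∞]
q=1: [5, -2, -4]
q=2: [5, 9, -4]
q=3: [14, 9, 5]
Optimal cycle mean attained by: cycle 1->2->1, total 4 + 5, length 2.
Answer: λ = 9/2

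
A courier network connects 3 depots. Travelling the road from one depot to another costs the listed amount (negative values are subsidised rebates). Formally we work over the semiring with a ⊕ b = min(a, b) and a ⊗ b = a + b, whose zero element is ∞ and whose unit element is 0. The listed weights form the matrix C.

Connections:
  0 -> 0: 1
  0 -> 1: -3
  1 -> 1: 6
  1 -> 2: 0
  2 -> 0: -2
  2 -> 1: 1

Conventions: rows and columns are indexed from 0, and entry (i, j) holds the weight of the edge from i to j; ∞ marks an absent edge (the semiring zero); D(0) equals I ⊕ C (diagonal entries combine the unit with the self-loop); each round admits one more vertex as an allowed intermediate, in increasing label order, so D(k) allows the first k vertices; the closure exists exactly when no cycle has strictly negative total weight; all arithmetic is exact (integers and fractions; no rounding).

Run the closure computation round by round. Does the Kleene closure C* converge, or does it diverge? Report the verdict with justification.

D(0):
  [0, -3, ∞]
  [∞, 0, 0]
  [-2, 1, 0]
D(1):
  [0, -3, ∞]
  [∞, 0, 0]
  [-2, -5, 0]
Detection: at round 2, diagonal entry (2, 2) turns strictly negative.
Key observation: the cycle 2->0->1->2 has total weight (-2) + (-3) + 0, which is strictly negative.
Answer: DIVERGES — negative cycle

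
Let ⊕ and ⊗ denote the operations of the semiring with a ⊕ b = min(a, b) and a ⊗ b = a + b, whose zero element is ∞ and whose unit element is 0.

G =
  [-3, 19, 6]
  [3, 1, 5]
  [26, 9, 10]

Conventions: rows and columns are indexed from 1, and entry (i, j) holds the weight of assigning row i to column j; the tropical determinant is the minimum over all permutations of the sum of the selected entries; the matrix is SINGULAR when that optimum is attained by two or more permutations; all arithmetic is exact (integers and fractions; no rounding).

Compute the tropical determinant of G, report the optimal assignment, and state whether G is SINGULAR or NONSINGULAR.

σ = (1, 2, 3): (-3) + 1 + 10 = 8
σ = (1, 3, 2): (-3) + 5 + 9 = 11
σ = (2, 1, 3): 19 + 3 + 10 = 32
σ = (2, 3, 1): 19 + 5 + 26 = 50
σ = (3, 1, 2): 6 + 3 + 9 = 18
σ = (3, 2, 1): 6 + 1 + 26 = 33
Optimal value attained by: σ = (1, 2, 3).
Answer: det⊕(G) = 8; verdict: NONSINGULAR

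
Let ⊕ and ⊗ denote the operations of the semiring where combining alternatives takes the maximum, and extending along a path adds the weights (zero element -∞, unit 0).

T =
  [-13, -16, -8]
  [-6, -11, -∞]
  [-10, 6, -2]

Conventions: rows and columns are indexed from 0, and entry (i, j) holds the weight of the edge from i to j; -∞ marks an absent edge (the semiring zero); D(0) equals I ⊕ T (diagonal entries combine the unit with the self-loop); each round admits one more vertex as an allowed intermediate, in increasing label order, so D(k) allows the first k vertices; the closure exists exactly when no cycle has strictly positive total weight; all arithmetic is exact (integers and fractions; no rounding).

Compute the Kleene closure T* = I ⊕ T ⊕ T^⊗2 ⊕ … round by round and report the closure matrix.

D(0):
  [0, -16, -8]
  [-6, 0, -∞]
  [-10, 6, 0]
D(1):
  [0, -16, -8]
  [-6, 0, -14]
  [-10, 6, 0]
D(2):
  [0, -16, -8]
  [-6, 0, -14]
  [0, 6, 0]
D(3):
  [0, -2, -8]
  [-6, 0, -14]
  [0, 6, 0]
Answer: T* = [[0, -2, -8], [-6, 0, -14], [0, 6, 0]]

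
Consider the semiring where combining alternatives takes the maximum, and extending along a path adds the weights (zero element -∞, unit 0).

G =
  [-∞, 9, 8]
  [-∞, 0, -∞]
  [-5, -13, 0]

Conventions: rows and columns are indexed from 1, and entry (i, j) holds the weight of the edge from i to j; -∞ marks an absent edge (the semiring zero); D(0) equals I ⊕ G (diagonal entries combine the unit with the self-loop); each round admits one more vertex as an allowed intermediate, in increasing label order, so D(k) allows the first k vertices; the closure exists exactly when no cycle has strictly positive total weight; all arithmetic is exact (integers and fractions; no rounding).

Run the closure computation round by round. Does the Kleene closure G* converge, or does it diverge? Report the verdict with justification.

D(0):
  [0, 9, 8]
  [-∞, 0, -∞]
  [-5, -13, 0]
Detection: at round 1, diagonal entry (3, 3) turns strictly positive.
Key observation: the cycle 3->1->3 has total weight (-5) + 8, which is strictly positive.
Answer: DIVERGES — positive cycle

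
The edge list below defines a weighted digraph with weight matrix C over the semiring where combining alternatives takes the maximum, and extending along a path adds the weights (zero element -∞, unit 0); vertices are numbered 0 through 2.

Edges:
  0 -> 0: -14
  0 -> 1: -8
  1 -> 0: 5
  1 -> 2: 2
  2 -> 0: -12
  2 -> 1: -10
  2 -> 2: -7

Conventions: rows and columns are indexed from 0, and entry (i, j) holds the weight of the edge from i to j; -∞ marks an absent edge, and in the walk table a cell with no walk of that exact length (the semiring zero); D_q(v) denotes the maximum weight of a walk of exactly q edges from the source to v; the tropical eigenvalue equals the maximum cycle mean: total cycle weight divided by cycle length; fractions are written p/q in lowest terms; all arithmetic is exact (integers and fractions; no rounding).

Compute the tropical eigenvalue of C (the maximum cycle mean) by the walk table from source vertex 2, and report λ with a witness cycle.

q=0: [-∞, -∞, 0]
q=1: [-12, -10, -7]
q=2: [-5, -17, -8]
q=3: [-12, -13, -15]
Optimal cycle mean attained by: cycle 0->1->0, total (-8) + 5, length 2.
Answer: λ = -3/2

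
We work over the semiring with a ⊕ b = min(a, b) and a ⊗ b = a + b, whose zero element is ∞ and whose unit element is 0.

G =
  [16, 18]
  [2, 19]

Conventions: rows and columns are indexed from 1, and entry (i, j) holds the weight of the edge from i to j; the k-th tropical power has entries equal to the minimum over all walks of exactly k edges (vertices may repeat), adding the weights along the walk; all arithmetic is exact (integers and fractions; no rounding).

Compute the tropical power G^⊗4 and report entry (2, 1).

G^⊗2:
  [20, 34]
  [18, 20]
G^⊗3:
  [36, 38]
  [22, 36]
G^⊗4:
  [40, 54]
  [38, 40]
Key observation: the optimum is the walk 2->1->1->2->1, with weight 2 + 16 + 18 + 2 = 38.
Optimal value attained by: walk 2->1->1->2->1.
Answer: (G^⊗4)[2][1] = 38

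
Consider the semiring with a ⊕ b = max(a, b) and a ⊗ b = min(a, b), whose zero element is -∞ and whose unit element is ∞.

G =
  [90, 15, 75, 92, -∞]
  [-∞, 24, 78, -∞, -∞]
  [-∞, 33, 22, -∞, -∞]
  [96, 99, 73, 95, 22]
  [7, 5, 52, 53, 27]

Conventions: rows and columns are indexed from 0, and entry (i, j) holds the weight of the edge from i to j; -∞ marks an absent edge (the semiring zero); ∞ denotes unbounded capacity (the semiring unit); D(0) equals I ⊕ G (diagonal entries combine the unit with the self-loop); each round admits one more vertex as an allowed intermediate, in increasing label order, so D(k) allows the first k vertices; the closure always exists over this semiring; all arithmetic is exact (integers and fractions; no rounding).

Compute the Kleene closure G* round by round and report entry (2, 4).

D(0):
  [∞, 15, 75, 92, -∞]
  [-∞, ∞, 78, -∞, -∞]
  [-∞, 33, ∞, -∞, -∞]
  [96, 99, 73, ∞, 22]
  [7, 5, 52, 53, ∞]
D(1):
  [∞, 15, 75, 92, -∞]
  [-∞, ∞, 78, -∞, -∞]
  [-∞, 33, ∞, -∞, -∞]
  [96, 99, 75, ∞, 22]
  [7, 7, 52, 53, ∞]
D(2):
  [∞, 15, 75, 92, -∞]
  [-∞, ∞, 78, -∞, -∞]
  [-∞, 33, ∞, -∞, -∞]
  [96, 99, 78, ∞, 22]
  [7, 7, 52, 53, ∞]
D(3):
  [∞, 33, 75, 92, -∞]
  [-∞, ∞, 78, -∞, -∞]
  [-∞, 33, ∞, -∞, -∞]
  [96, 99, 78, ∞, 22]
  [7, 33, 52, 53, ∞]
D(4):
  [∞, 92, 78, 92, 22]
  [-∞, ∞, 78, -∞, -∞]
  [-∞, 33, ∞, -∞, -∞]
  [96, 99, 78, ∞, 22]
  [53, 53, 53, 53, ∞]
D(5):
  [∞, 92, 78, 92, 22]
  [-∞, ∞, 78, -∞, -∞]
  [-∞, 33, ∞, -∞, -∞]
  [96, 99, 78, ∞, 22]
  [53, 53, 53, 53, ∞]
Answer: G*[2][4] = -∞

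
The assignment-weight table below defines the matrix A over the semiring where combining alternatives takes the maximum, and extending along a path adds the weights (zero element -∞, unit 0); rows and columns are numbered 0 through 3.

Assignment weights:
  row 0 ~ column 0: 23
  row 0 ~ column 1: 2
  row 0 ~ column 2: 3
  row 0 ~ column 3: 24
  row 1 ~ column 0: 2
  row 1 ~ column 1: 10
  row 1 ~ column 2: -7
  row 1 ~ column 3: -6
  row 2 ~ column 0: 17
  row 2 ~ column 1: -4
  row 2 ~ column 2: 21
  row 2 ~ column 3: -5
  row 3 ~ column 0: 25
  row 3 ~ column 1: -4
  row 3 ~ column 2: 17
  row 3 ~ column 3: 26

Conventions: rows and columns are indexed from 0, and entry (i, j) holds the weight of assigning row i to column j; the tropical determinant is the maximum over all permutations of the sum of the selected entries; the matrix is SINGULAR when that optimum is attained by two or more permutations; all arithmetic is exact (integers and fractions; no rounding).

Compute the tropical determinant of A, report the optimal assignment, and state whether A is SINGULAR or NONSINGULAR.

σ = (0, 1, 2, 3): 23 + 10 + 21 + 26 = 80
σ = (0, 1, 3, 2): 23 + 10 + (-5) + 17 = 45
σ = (0, 2, 1, 3): 23 + (-7) + (-4) + 26 = 38
σ = (0, 2, 3, 1): 23 + (-7) + (-5) + (-4) = 7
σ = (0, 3, 1, 2): 23 + (-6) + (-4) + 17 = 30
σ = (0, 3, 2, 1): 23 + (-6) + 21 + (-4) = 34
σ = (1, 0, 2, 3): 2 + 2 + 21 + 26 = 51
σ = (1, 0, 3, 2): 2 + 2 + (-5) + 17 = 16
σ = (1, 2, 0, 3): 2 + (-7) + 17 + 26 = 38
σ = (1, 2, 3, 0): 2 + (-7) + (-5) + 25 = 15
σ = (1, 3, 0, 2): 2 + (-6) + 17 + 17 = 30
σ = (1, 3, 2, 0): 2 + (-6) + 21 + 25 = 42
σ = (2, 0, 1, 3): 3 + 2 + (-4) + 26 = 27
σ = (2, 0, 3, 1): 3 + 2 + (-5) + (-4) = -4
σ = (2, 1, 0, 3): 3 + 10 + 17 + 26 = 56
σ = (2, 1, 3, 0): 3 + 10 + (-5) + 25 = 33
σ = (2, 3, 0, 1): 3 + (-6) + 17 + (-4) = 10
σ = (2, 3, 1, 0): 3 + (-6) + (-4) + 25 = 18
σ = (3, 0, 1, 2): 24 + 2 + (-4) + 17 = 39
σ = (3, 0, 2, 1): 24 + 2 + 21 + (-4) = 43
σ = (3, 1, 0, 2): 24 + 10 + 17 + 17 = 68
σ = (3, 1, 2, 0): 24 + 10 + 21 + 25 = 80
σ = (3, 2, 0, 1): 24 + (-7) + 17 + (-4) = 30
σ = (3, 2, 1, 0): 24 + (-7) + (-4) + 25 = 38
Optimal value attained by: σ = (0, 1, 2, 3).
Answer: det⊕(A) = 80; verdict: SINGULAR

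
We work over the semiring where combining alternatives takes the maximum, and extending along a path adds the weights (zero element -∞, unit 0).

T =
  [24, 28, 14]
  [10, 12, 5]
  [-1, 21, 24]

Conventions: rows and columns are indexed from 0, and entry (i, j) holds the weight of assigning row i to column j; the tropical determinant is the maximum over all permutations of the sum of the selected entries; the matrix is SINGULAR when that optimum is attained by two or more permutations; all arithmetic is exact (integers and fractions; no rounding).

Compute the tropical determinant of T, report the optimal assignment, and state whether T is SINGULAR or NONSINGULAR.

σ = (0, 1, 2): 24 + 12 + 24 = 60
σ = (0, 2, 1): 24 + 5 + 21 = 50
σ = (1, 0, 2): 28 + 10 + 24 = 62
σ = (1, 2, 0): 28 + 5 + (-1) = 32
σ = (2, 0, 1): 14 + 10 + 21 = 45
σ = (2, 1, 0): 14 + 12 + (-1) = 25
Optimal value attained by: σ = (1, 0, 2).
Answer: det⊕(T) = 62; verdict: NONSINGULAR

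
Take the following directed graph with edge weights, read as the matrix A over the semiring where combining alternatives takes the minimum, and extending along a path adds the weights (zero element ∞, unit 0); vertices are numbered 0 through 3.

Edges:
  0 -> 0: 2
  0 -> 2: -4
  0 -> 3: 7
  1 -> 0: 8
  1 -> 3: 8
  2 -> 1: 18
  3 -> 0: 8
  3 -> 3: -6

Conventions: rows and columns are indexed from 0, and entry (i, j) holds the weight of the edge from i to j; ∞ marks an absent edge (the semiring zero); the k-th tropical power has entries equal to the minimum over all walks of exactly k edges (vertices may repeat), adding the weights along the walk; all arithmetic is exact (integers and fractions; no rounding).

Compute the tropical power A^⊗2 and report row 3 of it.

A^⊗2:
  [4, 14, -2, 1]
  [10, ∞, 4, 2]
  [26, ∞, ∞, 26]
  [2, ∞, 4, -12]
Answer: row 3 of A^⊗2 = [2, ∞, 4, -12]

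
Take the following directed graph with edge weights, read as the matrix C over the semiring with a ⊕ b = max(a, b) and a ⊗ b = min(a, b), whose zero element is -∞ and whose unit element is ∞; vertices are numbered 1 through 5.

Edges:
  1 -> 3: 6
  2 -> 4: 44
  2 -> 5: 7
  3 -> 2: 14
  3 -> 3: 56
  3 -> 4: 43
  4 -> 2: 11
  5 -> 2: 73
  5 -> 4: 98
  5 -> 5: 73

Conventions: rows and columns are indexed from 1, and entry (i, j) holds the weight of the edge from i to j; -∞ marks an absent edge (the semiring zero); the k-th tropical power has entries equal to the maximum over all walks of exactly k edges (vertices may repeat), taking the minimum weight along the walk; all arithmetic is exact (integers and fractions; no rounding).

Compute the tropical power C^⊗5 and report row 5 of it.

C^⊗2:
  [-∞, 6, 6, 6, -∞]
  [-∞, 11, -∞, 7, 7]
  [-∞, 14, 56, 43, 7]
  [-∞, -∞, -∞, 11, 7]
  [-∞, 73, -∞, 73, 73]
C^⊗3:
  [-∞, 6, 6, 6, 6]
  [-∞, 7, -∞, 11, 7]
  [-∞, 14, 56, 43, 7]
  [-∞, 11, -∞, 7, 7]
  [-∞, 73, -∞, 73, 73]
C^⊗4:
  [-∞, 6, 6, 6, 6]
  [-∞, 11, -∞, 7, 7]
  [-∞, 14, 56, 43, 7]
  [-∞, 7, -∞, 11, 7]
  [-∞, 73, -∞, 73, 73]
C^⊗5:
  [-∞, 6, 6, 6, 6]
  [-∞, 7, -∞, 11, 7]
  [-∞, 14, 56, 43, 7]
  [-∞, 11, -∞, 7, 7]
  [-∞, 73, -∞, 73, 73]
Answer: row 5 of C^⊗5 = [-∞, 73, -∞, 73, 73]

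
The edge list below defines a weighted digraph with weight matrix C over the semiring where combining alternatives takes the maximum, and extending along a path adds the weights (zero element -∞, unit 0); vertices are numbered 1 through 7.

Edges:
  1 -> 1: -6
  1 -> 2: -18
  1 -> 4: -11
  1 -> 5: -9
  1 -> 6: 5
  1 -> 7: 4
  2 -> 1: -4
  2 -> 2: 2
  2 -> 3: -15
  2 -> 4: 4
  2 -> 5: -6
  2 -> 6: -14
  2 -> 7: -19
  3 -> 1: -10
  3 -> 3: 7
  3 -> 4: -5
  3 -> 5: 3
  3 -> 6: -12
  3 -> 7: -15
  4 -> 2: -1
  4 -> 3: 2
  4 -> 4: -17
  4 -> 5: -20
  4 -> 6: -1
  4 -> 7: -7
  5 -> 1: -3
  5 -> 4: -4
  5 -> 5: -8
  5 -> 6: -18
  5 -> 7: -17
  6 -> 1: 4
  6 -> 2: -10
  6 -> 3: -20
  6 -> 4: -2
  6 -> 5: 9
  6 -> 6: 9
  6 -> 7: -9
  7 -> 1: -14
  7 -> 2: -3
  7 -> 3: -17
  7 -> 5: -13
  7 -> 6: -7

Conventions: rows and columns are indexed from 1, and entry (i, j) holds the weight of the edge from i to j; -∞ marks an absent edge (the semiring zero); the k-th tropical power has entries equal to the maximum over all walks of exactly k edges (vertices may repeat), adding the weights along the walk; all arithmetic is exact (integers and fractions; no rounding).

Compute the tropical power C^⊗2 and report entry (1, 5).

C^⊗2:
  [9, 1, -9, 3, 14, 14, -2]
  [-2, 4, 6, 6, -4, 3, 0]
  [0, -6, 14, 2, 10, -3, -6]
  [3, 1, 9, 3, 8, 8, -10]
  [-9, -5, -2, -12, -9, 2, 1]
  [13, -1, 0, 7, 18, 18, 8]
  [-3, -1, -10, 1, 2, 2, -10]
Key observation: the optimum is the walk 1->6->5, with weight 5 + 9 = 14.
Optimal value attained by: walk 1->6->5.
Answer: (C^⊗2)[1][5] = 14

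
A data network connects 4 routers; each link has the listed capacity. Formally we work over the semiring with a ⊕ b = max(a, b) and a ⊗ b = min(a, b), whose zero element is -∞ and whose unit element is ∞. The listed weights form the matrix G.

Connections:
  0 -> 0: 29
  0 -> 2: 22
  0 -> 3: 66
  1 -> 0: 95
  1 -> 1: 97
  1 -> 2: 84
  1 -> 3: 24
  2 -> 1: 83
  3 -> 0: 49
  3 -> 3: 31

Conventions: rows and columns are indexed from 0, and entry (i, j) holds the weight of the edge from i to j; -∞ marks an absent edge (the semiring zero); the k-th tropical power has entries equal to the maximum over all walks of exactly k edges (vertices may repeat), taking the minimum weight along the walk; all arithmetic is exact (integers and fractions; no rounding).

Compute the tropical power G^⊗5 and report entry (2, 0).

G^⊗2:
  [49, 22, 22, 31]
  [95, 97, 84, 66]
  [83, 83, 83, 24]
  [31, -∞, 22, 49]
G^⊗3:
  [31, 22, 22, 49]
  [95, 97, 84, 66]
  [83, 83, 83, 66]
  [49, 22, 22, 31]
G^⊗4:
  [49, 22, 22, 31]
  [95, 97, 84, 66]
  [83, 83, 83, 66]
  [31, 22, 22, 49]
G^⊗5:
  [31, 22, 22, 49]
  [95, 97, 84, 66]
  [83, 83, 83, 66]
  [49, 22, 22, 31]
Key observation: the optimum is the walk 2->1->1->1->1->0, with weight 83 min 97 min 97 min 97 min 95 = 83.
Optimal value attained by: walk 2->1->1->1->1->0.
Answer: (G^⊗5)[2][0] = 83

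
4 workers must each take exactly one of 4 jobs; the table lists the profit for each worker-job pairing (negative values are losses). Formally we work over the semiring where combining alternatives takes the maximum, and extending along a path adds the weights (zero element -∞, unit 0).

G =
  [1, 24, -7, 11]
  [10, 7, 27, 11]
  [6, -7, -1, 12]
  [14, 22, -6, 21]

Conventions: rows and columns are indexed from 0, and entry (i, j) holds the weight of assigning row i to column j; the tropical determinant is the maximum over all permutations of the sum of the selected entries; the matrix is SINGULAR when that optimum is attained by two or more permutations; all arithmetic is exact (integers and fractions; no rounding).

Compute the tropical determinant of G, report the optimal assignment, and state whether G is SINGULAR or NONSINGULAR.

σ = (0, 1, 2, 3): 1 + 7 + (-1) + 21 = 28
σ = (0, 1, 3, 2): 1 + 7 + 12 + (-6) = 14
σ = (0, 2, 1, 3): 1 + 27 + (-7) + 21 = 42
σ = (0, 2, 3, 1): 1 + 27 + 12 + 22 = 62
σ = (0, 3, 1, 2): 1 + 11 + (-7) + (-6) = -1
σ = (0, 3, 2, 1): 1 + 11 + (-1) + 22 = 33
σ = (1, 0, 2, 3): 24 + 10 + (-1) + 21 = 54
σ = (1, 0, 3, 2): 24 + 10 + 12 + (-6) = 40
σ = (1, 2, 0, 3): 24 + 27 + 6 + 21 = 78
σ = (1, 2, 3, 0): 24 + 27 + 12 + 14 = 77
σ = (1, 3, 0, 2): 24 + 11 + 6 + (-6) = 35
σ = (1, 3, 2, 0): 24 + 11 + (-1) + 14 = 48
σ = (2, 0, 1, 3): (-7) + 10 + (-7) + 21 = 17
σ = (2, 0, 3, 1): (-7) + 10 + 12 + 22 = 37
σ = (2, 1, 0, 3): (-7) + 7 + 6 + 21 = 27
σ = (2, 1, 3, 0): (-7) + 7 + 12 + 14 = 26
σ = (2, 3, 0, 1): (-7) + 11 + 6 + 22 = 32
σ = (2, 3, 1, 0): (-7) + 11 + (-7) + 14 = 11
σ = (3, 0, 1, 2): 11 + 10 + (-7) + (-6) = 8
σ = (3, 0, 2, 1): 11 + 10 + (-1) + 22 = 42
σ = (3, 1, 0, 2): 11 + 7 + 6 + (-6) = 18
σ = (3, 1, 2, 0): 11 + 7 + (-1) + 14 = 31
σ = (3, 2, 0, 1): 11 + 27 + 6 + 22 = 66
σ = (3, 2, 1, 0): 11 + 27 + (-7) + 14 = 45
Optimal value attained by: σ = (1, 2, 0, 3).
Answer: det⊕(G) = 78; verdict: NONSINGULAR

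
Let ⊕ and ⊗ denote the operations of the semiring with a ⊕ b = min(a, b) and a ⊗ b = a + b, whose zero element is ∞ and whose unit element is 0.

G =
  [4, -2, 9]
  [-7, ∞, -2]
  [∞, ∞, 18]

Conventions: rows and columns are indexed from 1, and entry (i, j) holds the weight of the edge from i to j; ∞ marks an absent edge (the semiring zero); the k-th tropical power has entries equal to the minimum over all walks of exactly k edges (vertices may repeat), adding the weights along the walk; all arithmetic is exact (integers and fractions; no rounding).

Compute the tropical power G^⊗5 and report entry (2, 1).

G^⊗2:
  [-9, 2, -4]
  [-3, -9, 2]
  [∞, ∞, 36]
G^⊗3:
  [-5, -11, 0]
  [-16, -5, -11]
  [∞, ∞, 54]
G^⊗4:
  [-18, -7, -13]
  [-12, -18, -7]
  [∞, ∞, 72]
G^⊗5:
  [-14, -20, -9]
  [-25, -14, -20]
  [∞, ∞, 90]
Key observation: the optimum is the walk 2->1->2->1->2->1, with weight (-7) + (-2) + (-7) + (-2) + (-7) = -25.
Optimal value attained by: walk 2->1->2->1->2->1.
Answer: (G^⊗5)[2][1] = -25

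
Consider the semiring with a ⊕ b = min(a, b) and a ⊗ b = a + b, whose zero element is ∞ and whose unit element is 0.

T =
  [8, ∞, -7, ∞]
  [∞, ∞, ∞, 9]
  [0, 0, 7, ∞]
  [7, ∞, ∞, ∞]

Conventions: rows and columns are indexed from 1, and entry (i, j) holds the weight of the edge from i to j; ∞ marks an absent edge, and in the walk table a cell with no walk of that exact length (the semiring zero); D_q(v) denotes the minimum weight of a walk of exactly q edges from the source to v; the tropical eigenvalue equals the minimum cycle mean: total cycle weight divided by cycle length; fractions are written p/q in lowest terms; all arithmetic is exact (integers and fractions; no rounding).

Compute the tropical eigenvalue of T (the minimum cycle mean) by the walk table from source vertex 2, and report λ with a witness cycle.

q=0: [∞, 0, ∞, ∞]
q=1: [∞, ∞, ∞, 9]
q=2: [16, ∞, ∞, ∞]
q=3: [24, ∞, 9, ∞]
q=4: [9, 9, 16, ∞]
Optimal cycle mean attained by: cycle 1->3->1, total (-7) + 0, length 2.
Answer: λ = -7/2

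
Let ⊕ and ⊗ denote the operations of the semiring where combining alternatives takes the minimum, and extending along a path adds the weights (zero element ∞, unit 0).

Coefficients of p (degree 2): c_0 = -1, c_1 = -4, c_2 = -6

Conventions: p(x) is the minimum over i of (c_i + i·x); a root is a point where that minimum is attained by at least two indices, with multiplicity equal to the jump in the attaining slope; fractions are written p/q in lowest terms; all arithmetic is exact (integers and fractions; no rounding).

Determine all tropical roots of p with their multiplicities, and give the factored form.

hull edge (i=0, c=-1) to (i=1, c=-4): slope -3, span 1
hull edge (i=1, c=-4) to (i=2, c=-6): slope -2, span 1
Factored form: p(x) = -6 ⊗ (x ⊕ 2) ⊗ (x ⊕ 3)
Answer: roots = 2 (mult 1), 3 (mult 1)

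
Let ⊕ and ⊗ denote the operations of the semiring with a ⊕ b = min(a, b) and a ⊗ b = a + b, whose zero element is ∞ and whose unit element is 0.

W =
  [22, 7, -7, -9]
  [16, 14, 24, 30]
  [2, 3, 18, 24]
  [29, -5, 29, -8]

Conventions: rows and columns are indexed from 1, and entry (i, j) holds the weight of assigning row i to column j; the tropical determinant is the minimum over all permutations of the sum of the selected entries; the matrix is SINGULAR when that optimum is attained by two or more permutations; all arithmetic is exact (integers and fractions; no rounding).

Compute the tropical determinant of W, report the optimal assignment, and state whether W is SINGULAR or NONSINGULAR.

σ = (1, 2, 3, 4): 22 + 14 + 18 + (-8) = 46
σ = (1, 2, 4, 3): 22 + 14 + 24 + 29 = 89
σ = (1, 3, 2, 4): 22 + 24 + 3 + (-8) = 41
σ = (1, 3, 4, 2): 22 + 24 + 24 + (-5) = 65
σ = (1, 4, 2, 3): 22 + 30 + 3 + 29 = 84
σ = (1, 4, 3, 2): 22 + 30 + 18 + (-5) = 65
σ = (2, 1, 3, 4): 7 + 16 + 18 + (-8) = 33
σ = (2, 1, 4, 3): 7 + 16 + 24 + 29 = 76
σ = (2, 3, 1, 4): 7 + 24 + 2 + (-8) = 25
σ = (2, 3, 4, 1): 7 + 24 + 24 + 29 = 84
σ = (2, 4, 1, 3): 7 + 30 + 2 + 29 = 68
σ = (2, 4, 3, 1): 7 + 30 + 18 + 29 = 84
σ = (3, 1, 2, 4): (-7) + 16 + 3 + (-8) = 4
σ = (3, 1, 4, 2): (-7) + 16 + 24 + (-5) = 28
σ = (3, 2, 1, 4): (-7) + 14 + 2 + (-8) = 1
σ = (3, 2, 4, 1): (-7) + 14 + 24 + 29 = 60
σ = (3, 4, 1, 2): (-7) + 30 + 2 + (-5) = 20
σ = (3, 4, 2, 1): (-7) + 30 + 3 + 29 = 55
σ = (4, 1, 2, 3): (-9) + 16 + 3 + 29 = 39
σ = (4, 1, 3, 2): (-9) + 16 + 18 + (-5) = 20
σ = (4, 2, 1, 3): (-9) + 14 + 2 + 29 = 36
σ = (4, 2, 3, 1): (-9) + 14 + 18 + 29 = 52
σ = (4, 3, 1, 2): (-9) + 24 + 2 + (-5) = 12
σ = (4, 3, 2, 1): (-9) + 24 + 3 + 29 = 47
Optimal value attained by: σ = (3, 2, 1, 4).
Answer: det⊕(W) = 1; verdict: NONSINGULAR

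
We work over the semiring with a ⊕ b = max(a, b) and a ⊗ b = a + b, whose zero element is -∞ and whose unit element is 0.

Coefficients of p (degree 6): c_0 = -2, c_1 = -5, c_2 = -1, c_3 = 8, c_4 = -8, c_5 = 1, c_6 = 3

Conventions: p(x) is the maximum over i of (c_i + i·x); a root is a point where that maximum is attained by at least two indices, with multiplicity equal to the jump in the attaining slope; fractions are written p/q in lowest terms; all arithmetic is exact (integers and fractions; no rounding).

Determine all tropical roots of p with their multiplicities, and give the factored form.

hull edge (i=0, c=-2) to (i=3, c=8): slope 10/3, span 3
hull edge (i=3, c=8) to (i=6, c=3): slope -5/3, span 3
Factored form: p(x) = 3 ⊗ (x ⊕ (-10/3)) ⊗ (x ⊕ (-10/3)) ⊗ (x ⊕ (-10/3)) ⊗ (x ⊕ 5/3) ⊗ (x ⊕ 5/3) ⊗ (x ⊕ 5/3)
Answer: roots = -10/3 (mult 3), 5/3 (mult 3)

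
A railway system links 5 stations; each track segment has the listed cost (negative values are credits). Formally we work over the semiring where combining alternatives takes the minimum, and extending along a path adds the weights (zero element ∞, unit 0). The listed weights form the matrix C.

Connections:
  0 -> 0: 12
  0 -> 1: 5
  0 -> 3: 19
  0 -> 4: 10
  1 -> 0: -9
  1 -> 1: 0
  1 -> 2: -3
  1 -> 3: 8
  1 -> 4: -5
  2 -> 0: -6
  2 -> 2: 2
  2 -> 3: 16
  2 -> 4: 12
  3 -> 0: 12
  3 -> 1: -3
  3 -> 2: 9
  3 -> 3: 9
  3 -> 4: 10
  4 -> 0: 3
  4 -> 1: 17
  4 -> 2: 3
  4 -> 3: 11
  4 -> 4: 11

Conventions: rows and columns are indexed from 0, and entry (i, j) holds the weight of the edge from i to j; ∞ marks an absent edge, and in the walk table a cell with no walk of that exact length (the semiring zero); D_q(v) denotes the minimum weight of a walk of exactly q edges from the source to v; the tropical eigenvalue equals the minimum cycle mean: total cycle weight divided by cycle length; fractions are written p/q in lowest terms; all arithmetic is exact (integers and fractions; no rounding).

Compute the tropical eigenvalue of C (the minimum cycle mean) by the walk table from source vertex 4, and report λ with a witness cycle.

q=0: [∞, ∞, ∞, ∞, 0]
q=1: [3, 17, 3, 11, 11]
q=2: [-3, 8, 5, 19, 12]
q=3: [-1, 2, 5, 16, 3]
q=4: [-7, 2, -1, 10, -3]
q=5: [-7, -2, -1, 8, -3]
Optimal cycle mean attained by: cycle 0->1->0, total 5 + (-9), length 2.
Answer: λ = -2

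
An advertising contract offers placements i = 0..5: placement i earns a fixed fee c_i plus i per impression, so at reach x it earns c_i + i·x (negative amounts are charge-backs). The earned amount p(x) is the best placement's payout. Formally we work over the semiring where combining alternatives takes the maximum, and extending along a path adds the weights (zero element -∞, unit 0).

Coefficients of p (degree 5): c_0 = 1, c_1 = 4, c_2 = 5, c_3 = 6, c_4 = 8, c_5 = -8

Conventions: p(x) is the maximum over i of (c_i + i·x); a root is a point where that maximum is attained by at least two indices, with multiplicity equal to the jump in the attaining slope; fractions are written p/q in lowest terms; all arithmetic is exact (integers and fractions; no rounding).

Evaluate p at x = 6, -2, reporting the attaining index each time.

p(6) = max(1+0·6=1, 4+1·6=10, 5+2·6=17, 6+3·6=24, 8+4·6=32, -8+5·6=22) = 32 (attained by i=4)
p(-2) = max(1+0·(-2)=1, 4+1·(-2)=2, 5+2·(-2)=1, 6+3·(-2)=0, 8+4·(-2)=0, -8+5·(-2)=-18) = 2 (attained by i=1)
Answer: p(6) = 32; p(-2) = 2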